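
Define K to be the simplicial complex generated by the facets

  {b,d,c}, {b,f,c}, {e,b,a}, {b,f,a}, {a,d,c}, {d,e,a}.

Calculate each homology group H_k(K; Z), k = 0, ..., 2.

H_0 ≅ Z,  H_1 ≅ Z,  H_2 = 0.

Fix the vertex order a < b < c < d < e < f and write every simplex with vertices in increasing order. Then dim K = 2 and the simplices of K are:

  0-simplices (6): a, b, c, d, e, f
  1-simplices (12): ab, ac, ad, ae, af, bc, bd, be, bf, cd, cf, de
  2-simplices (6): abe, abf, acd, ade, bcd, bcf

so the chain groups are C_0 ≅ Z^6, C_1 ≅ Z^12, C_2 ≅ Z^6.

Boundary ∂_1: C_1 → C_0 maps an edge to its endpoints' difference, ∂[p,q] = q − p. For instance
  ∂bf = f − b.
The resulting 6×12 matrix has rank 5, and its Smith normal form has invariant factors (1,1,1,1,1).

The boundary map ∂_2: C_2 → C_1 maps a triangle to the signed sum of its edges. For instance
  ∂bcf = cf − bf + bc,
  ∂acd = cd − ad + ac.
This gives a 12×6 integer matrix of rank 6; reducing to Smith normal form yields diagonal entries (1,1,1,1,1,1).

From H_k ≅ ker(∂_k) / im(∂_{k+1}) we obtain:

  H_0: rank C_0 − rank ∂_1 = 6 − 5 = 1, and the invariant factors of ∂_1 are all 1, so H_0 = Z.
  H_1: rank ker ∂_1 − rank ∂_2 = (12 − 5) − 6 = 1, and the invariant factors of ∂_2 are all 1, so H_1 = Z.
  H_2: rank ker ∂_2 − rank ∂_3 = (6 − 6) − 0 = 0, and there is no ∂_3, so H_2 = 0.

As a check, the Euler characteristic is 6 − 12 + 6 = 0, which agrees with 1 − 1 + 0 = 0.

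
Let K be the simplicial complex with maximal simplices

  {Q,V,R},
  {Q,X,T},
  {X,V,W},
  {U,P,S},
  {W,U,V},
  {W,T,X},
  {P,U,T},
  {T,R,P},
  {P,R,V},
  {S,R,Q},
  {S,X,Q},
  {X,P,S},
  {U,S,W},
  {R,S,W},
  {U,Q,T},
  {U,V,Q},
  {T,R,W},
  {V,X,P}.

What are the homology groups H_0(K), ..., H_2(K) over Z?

Fix the vertex order P < Q < R < S < T < U < V < W < X and write every simplex with vertices in increasing order. Then dim K = 2 and the simplices of K are:

  0-simplices (9): P, Q, R, S, T, U, V, W, X
  1-simplices (27): PR, PS, PT, PU, PV, PX, QR, QS, QT, QU, QV, QX, RS, RT, RV, RW, SU, SW, SX, TU, TW, TX, UV, UW, VW, VX, WX
  2-simplices (18): PRT, PRV, PSU, PSX, PTU, PVX, QRS, QRV, QSX, QTU, QTX, QUV, RSW, RTW, SUW, TWX, UVW, VWX

so the chain groups are C_0 ≅ Z^9, C_1 ≅ Z^27, C_2 ≅ Z^18.

The boundary map ∂_1: C_1 → C_0 is given by ∂[p,q] = [q] − [p]. For instance
  ∂RW = W − R.
The 9×27 boundary matrix has rank 8 and Smith normal form diag(1,1,1,1,1,1,1,1).

The boundary map ∂_2: C_2 → C_1 maps a triangle to the signed sum of its edges. For instance
  ∂QTU = TU − QU + QT,
  ∂RTW = TW − RW + RT.
As a 27×18 matrix over Z this has rank 17, with invariant factors (1,1,1,1,1,1,1,1,1,1,1,1,1,1,1,1,1).

Computing H_k = (kernel of ∂_k) / (image of ∂_{k+1}):

  H_0: rank C_0 − rank ∂_1 = 9 − 8 = 1, and the invariant factors of ∂_1 are all 1, so H_0 ≅ Z.
  H_1: rank ker ∂_1 − rank ∂_2 = (27 − 8) − 17 = 2, and the invariant factors of ∂_2 are all 1, so H_1 ≅ Z^2.
  H_2: rank ker ∂_2 − rank ∂_3 = (18 − 17) − 0 = 1, and there is no ∂_3, so H_2 ≅ Z.

H_0 = Z,  H_1 = Z^2,  H_2 = Z.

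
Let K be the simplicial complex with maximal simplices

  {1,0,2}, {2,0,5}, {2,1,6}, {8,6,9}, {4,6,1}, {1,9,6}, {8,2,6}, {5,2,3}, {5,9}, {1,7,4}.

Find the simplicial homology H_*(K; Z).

Fix the vertex order 0 < 1 < 2 < 3 < 4 < 5 < 6 < 7 < 8 < 9 and write every simplex with vertices in increasing order. Then dim K = 2 and the simplices of K are:

  0-simplices (10): [0], [1], [2], [3], [4], [5], [6], [7], [8], [9]
  1-simplices (19): [0,1], [0,2], [0,5], [1,2], [1,4], [1,6], [1,7], [1,9], [2,3], [2,5], [2,6], [2,8], [3,5], [4,6], [4,7], [5,9], [6,8], [6,9], [8,9]
  2-simplices (9): [0,1,2], [0,2,5], [1,2,6], [1,4,6], [1,4,7], [1,6,9], [2,3,5], [2,6,8], [6,8,9]

giving chain groups C_0 ≅ Z^10, C_1 ≅ Z^19, C_2 ≅ Z^9.

The boundary map ∂_1: C_1 → C_0 maps an edge to its endpoints' difference, ∂[p,q] = q − p. For instance
  ∂[5,9] = [9] − [5].
This gives a 10×19 integer matrix of rank 9; reducing to Smith normal form yields diagonal entries (1,1,1,1,1,1,1,1,1).

Boundary ∂_2: C_2 → C_1 sends each 2-simplex [p,q,r] to [q,r] − [p,r] + [p,q]. For instance
  ∂[0,1,2] = [1,2] − [0,2] + [0,1],
  ∂[1,4,6] = [4,6] − [1,6] + [1,4].
As a 19×9 matrix over Z this has rank 9, with invariant factors (1,1,1,1,1,1,1,1,1).

Now H_k = ker ∂_k / im ∂_{k+1}, so:

  H_0: rank C_0 − rank ∂_1 = 10 − 9 = 1, and the invariant factors of ∂_1 are all 1, so H_0 = Z.
  H_1: rank ker ∂_1 − rank ∂_2 = (19 − 9) − 9 = 1, and the invariant factors of ∂_2 are all 1, so H_1 = Z.
  H_2: rank ker ∂_2 − rank ∂_3 = (9 − 9) − 0 = 0, and there is no ∂_3, so H_2 = 0.

H_0 ≅ Z,  H_1 ≅ Z,  H_2 = 0.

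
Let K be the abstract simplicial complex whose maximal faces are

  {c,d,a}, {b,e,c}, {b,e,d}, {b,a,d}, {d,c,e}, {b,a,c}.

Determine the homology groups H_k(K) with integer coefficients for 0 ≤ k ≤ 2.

Order the vertices as a < b < c < d < e. Listing each simplex with vertices in this order, K has dimension 2 with simplices:

  0-simplices (5): a, b, c, d, e
  1-simplices (9): ab, ac, ad, bc, bd, be, cd, ce, de
  2-simplices (6): abc, abd, acd, bce, bde, cde

Hence C_0 ≅ Z^5, C_1 ≅ Z^9, C_2 ≅ Z^6.

Boundary ∂_1: C_1 → C_0 is given by ∂[p,q] = [q] − [p]. For instance
  ∂ab = b − a.
The resulting 5×9 matrix has rank 4, and its Smith normal form has invariant factors (1,1,1,1).

The boundary map ∂_2: C_2 → C_1 sends each 2-simplex [p,q,r] to [q,r] − [p,r] + [p,q]. For instance
  ∂abd = bd − ad + ab,
  ∂abc = bc − ac + ab.
As a 9×6 matrix over Z this has rank 5, with invariant factors (1,1,1,1,1).

Computing H_k = (kernel of ∂_k) / (image of ∂_{k+1}):

  H_0: rank C_0 − rank ∂_1 = 5 − 4 = 1, and the invariant factors of ∂_1 are all 1, so H_0 = Z.
  H_1: rank ker ∂_1 − rank ∂_2 = (9 − 4) − 5 = 0, and the invariant factors of ∂_2 are all 1, so H_1 = 0.
  H_2: rank ker ∂_2 − rank ∂_3 = (6 − 5) − 0 = 1, and there is no ∂_3, so H_2 = Z.

As a check, the Euler characteristic is 5 − 9 + 6 = 2, which agrees with 1 − 0 + 1 = 2.

H_0 ≅ Z,  H_1 = 0,  H_2 ≅ Z.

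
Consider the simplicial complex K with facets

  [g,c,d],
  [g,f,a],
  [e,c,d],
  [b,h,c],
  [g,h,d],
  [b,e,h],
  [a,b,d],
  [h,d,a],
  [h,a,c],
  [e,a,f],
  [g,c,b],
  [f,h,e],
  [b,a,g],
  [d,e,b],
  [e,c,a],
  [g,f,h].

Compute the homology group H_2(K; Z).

Fix the vertex order a < b < c < d < e < f < g < h and write every simplex with vertices in increasing order. Then dim K = 2 and the simplices of K are:

  0-simplices (8): a, b, c, d, e, f, g, h
  1-simplices (24): ab, ac, ad, ae, af, ag, ah, bc, bd, be, bg, bh, cd, ce, cg, ch, de, dg, dh, ef, eh, fg, fh, gh
  2-simplices (16): abd, abg, ace, ach, adh, aef, afg, bcg, bch, bde, beh, cde, cdg, dgh, efh, fgh

Hence C_0 ≅ Z^8, C_1 ≅ Z^24, C_2 ≅ Z^16.

The boundary map ∂_1: C_1 → C_0 sends each edge [p,q] (with p < q) to q − p. For instance
  ∂ad = d − a.
The 8×24 boundary matrix has rank 7 and Smith normal form diag(1,1,1,1,1,1,1).

Boundary ∂_2: C_2 → C_1 maps a triangle to the signed sum of its edges. For instance
  ∂bch = ch − bh + bc,
  ∂cde = de − ce + cd.
The resulting 24×16 matrix has rank 15, and its Smith normal form has invariant factors (1,1,1,1,1,1,1,1,1,1,1,1,1,1,1).

Now H_k = ker ∂_k / im ∂_{k+1}, so:

  H_2: rank ker ∂_2 − rank ∂_3 = (16 − 15) − 0 = 1, and there is no ∂_3, so H_2 ≅ Z.

(K is a triangulation of the torus T^2.)

H_2 = Z.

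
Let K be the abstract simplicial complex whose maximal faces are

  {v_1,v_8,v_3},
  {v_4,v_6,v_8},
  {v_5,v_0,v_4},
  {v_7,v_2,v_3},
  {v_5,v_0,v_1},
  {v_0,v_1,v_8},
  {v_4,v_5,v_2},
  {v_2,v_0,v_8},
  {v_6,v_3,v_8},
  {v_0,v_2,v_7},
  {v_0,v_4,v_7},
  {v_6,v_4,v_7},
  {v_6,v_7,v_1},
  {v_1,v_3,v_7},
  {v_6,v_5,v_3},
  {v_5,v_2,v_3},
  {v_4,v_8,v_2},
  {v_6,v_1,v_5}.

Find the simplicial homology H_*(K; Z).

H_0 = Z,  H_1 = Z ⊕ Z/2,  H_2 = 0.

Take the total order v_0 < v_1 < v_2 < v_3 < v_4 < v_5 < v_6 < v_7 < v_8 on the vertex set. Then K (dimension 2) consists of the simplices:

  0-simplices (9): [v_0], [v_1], [v_2], [v_3], [v_4], [v_5], [v_6], [v_7], [v_8]
  1-simplices (27): (27 of them)
  2-simplices (18): (18 of them)

giving chain groups C_0 ≅ Z^9, C_1 ≅ Z^27, C_2 ≅ Z^18.

∂_1: C_1 → C_0 maps an edge to its endpoints' difference, ∂[p,q] = q − p. For instance
  ∂[v_5,v_6] = [v_6] − [v_5].
The 9×27 boundary matrix has rank 8 and Smith normal form diag(1,1,1,1,1,1,1,1).

Boundary ∂_2: C_2 → C_1 acts by ∂[p,q,r] = [q,r] − [p,r] + [p,q]. For instance
  ∂[v_0,v_2,v_7] = [v_2,v_7] − [v_0,v_7] + [v_0,v_2],
  ∂[v_3,v_6,v_8] = [v_6,v_8] − [v_3,v_8] + [v_3,v_6].
This gives a 27×18 integer matrix of rank 18; reducing to Smith normal form yields diagonal entries (1,1,1,1,1,1,1,1,1,1,1,1,1,1,1,1,1,2).

Reading off H_k = ker ∂_k / im ∂_{k+1}:

  H_0: rank C_0 − rank ∂_1 = 9 − 8 = 1, and the invariant factors of ∂_1 are all 1, so H_0 ≅ Z.
  H_1: rank ker ∂_1 − rank ∂_2 = (27 − 8) − 18 = 1, and ∂_2 has invariant factor 2 > 1, so H_1 ≅ Z ⊕ Z/2.
  H_2: rank ker ∂_2 − rank ∂_3 = (18 − 18) − 0 = 0, and there is no ∂_3, so H_2 ≅ 0.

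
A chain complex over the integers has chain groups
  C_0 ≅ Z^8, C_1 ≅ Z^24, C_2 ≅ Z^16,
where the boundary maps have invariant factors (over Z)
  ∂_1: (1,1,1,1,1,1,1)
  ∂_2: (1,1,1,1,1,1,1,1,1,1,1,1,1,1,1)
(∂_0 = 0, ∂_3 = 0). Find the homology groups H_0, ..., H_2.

H_0: b_0 = 8 − 0 − 7 = 1; torsion from ∂_1 factors > 1: none. So H_0 ≅ Z.
H_1: b_1 = 24 − 7 − 15 = 2; torsion from ∂_2 factors > 1: none. So H_1 ≅ Z^2.
H_2: b_2 = 16 − 15 − 0 = 1; torsion from ∂_3 factors > 1: none. So H_2 ≅ Z.

H_0 ≅ Z,  H_1 ≅ Z^2,  H_2 ≅ Z.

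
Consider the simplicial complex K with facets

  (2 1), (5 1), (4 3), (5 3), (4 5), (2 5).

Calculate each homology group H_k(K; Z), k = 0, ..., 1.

H_0 ≅ Z,  H_1 ≅ Z^2.

K has 5 vertices, 6 edges.
rank ∂_0 = 0, rank ∂_1 = 4 ⇒ b_0 = 5 − 0 − 4 = 1; all invariant factors of ∂_1 are 1 so no torsion. So H_0 = Z.
rank ∂_1 = 4, rank ∂_2 = 0 ⇒ b_1 = 6 − 4 − 0 = 2. So H_1 = Z^2.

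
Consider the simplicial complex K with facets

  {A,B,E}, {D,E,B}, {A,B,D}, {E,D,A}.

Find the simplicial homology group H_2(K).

H_2 = Z.

Fix the vertex order A < B < D < E and write every simplex with vertices in increasing order. Then dim K = 2 and the simplices of K are:

  0-simplices (4): A, B, D, E
  1-simplices (6): AB, AD, AE, BD, BE, DE
  2-simplices (4): ABD, ABE, ADE, BDE

so the chain groups are C_0 ≅ Z^4, C_1 ≅ Z^6, C_2 ≅ Z^4.

∂_1: C_1 → C_0 maps an edge to its endpoints' difference, ∂[p,q] = q − p.
As a 4×6 matrix over Z this has rank 3, with invariant factors (1,1,1).

The boundary map ∂_2: C_2 → C_1 maps a triangle to the signed sum of its edges. For instance
  ∂ABD = BD − AD + AB,
  ∂BDE = DE − BE + BD.
This gives a 6×4 integer matrix of rank 3; reducing to Smith normal form yields diagonal entries (1,1,1).

Reading off H_k = ker ∂_k / im ∂_{k+1}:

  H_2: rank ker ∂_2 − rank ∂_3 = (4 − 3) − 0 = 1, and there is no ∂_3, so H_2 = Z.

(K is a triangulation of the 2-sphere S^2.)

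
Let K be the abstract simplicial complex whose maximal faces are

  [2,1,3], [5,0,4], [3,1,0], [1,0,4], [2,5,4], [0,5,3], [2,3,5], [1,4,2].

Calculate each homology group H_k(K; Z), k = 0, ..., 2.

H_0 = Z,  H_1 = 0,  H_2 = Z.

Take the total order 0 < 1 < 2 < 3 < 4 < 5 on the vertex set. Then K (dimension 2) consists of the simplices:

  0-simplices (6): [0], [1], [2], [3], [4], [5]
  1-simplices (12): [0,1], [0,3], [0,4], [0,5], [1,2], [1,3], [1,4], [2,3], [2,4], [2,5], [3,5], [4,5]
  2-simplices (8): [0,1,3], [0,1,4], [0,3,5], [0,4,5], [1,2,3], [1,2,4], [2,3,5], [2,4,5]

giving chain groups C_0 ≅ Z^6, C_1 ≅ Z^12, C_2 ≅ Z^8.

∂_1: C_1 → C_0 maps an edge to its endpoints' difference, ∂[p,q] = q − p. For instance
  ∂[2,3] = [3] − [2].
This gives a 6×12 integer matrix of rank 5; reducing to Smith normal form yields diagonal entries (1,1,1,1,1).

Boundary ∂_2: C_2 → C_1 acts by ∂[p,q,r] = [q,r] − [p,r] + [p,q]. For instance
  ∂[1,2,4] = [2,4] − [1,4] + [1,2],
  ∂[2,4,5] = [4,5] − [2,5] + [2,4].
As a 12×8 matrix over Z this has rank 7, with invariant factors (1,1,1,1,1,1,1).

From H_k ≅ ker(∂_k) / im(∂_{k+1}) we obtain:

  H_0: rank C_0 − rank ∂_1 = 6 − 5 = 1, and the invariant factors of ∂_1 are all 1, so H_0 = Z.
  H_1: rank ker ∂_1 − rank ∂_2 = (12 − 5) − 7 = 0, and the invariant factors of ∂_2 are all 1, so H_1 = 0.
  H_2: rank ker ∂_2 − rank ∂_3 = (8 − 7) − 0 = 1, and there is no ∂_3, so H_2 = Z.

As a check, the Euler characteristic is 6 − 12 + 8 = 2, which agrees with 1 − 0 + 1 = 2.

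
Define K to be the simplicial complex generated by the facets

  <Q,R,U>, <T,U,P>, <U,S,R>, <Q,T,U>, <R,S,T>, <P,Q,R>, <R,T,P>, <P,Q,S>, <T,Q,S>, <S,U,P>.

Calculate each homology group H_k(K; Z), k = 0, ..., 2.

Fix the vertex order P < Q < R < S < T < U and write every simplex with vertices in increasing order. Then dim K = 2 and the simplices of K are:

  0-simplices (6): P, Q, R, S, T, U
  1-simplices (15): PQ, PR, PS, PT, PU, QR, QS, QT, QU, RS, RT, RU, ST, SU, TU
  2-simplices (10): PQR, PQS, PRT, PSU, PTU, QRU, QST, QTU, RST, RSU

Hence C_0 ≅ Z^6, C_1 ≅ Z^15, C_2 ≅ Z^10.

Boundary ∂_1: C_1 → C_0 sends each edge [p,q] (with p < q) to q − p.
This gives a 6×15 integer matrix of rank 5; reducing to Smith normal form yields diagonal entries (1,1,1,1,1).

The boundary map ∂_2: C_2 → C_1 maps a triangle to the signed sum of its edges. For instance
  ∂QST = ST − QT + QS,
  ∂PQR = QR − PR + PQ.
The resulting 15×10 matrix has rank 10, and its Smith normal form has invariant factors (1,1,1,1,1,1,1,1,1,2).

Now H_k = ker ∂_k / im ∂_{k+1}, so:

  H_0: rank C_0 − rank ∂_1 = 6 − 5 = 1, and the invariant factors of ∂_1 are all 1, so H_0 = Z.
  H_1: rank ker ∂_1 − rank ∂_2 = (15 − 5) − 10 = 0, and ∂_2 has invariant factor 2 > 1, so H_1 = Z/2.
  H_2: rank ker ∂_2 − rank ∂_3 = (10 − 10) − 0 = 0, and there is no ∂_3, so H_2 = 0.

H_0 ≅ Z,  H_1 ≅ Z/2,  H_2 = 0.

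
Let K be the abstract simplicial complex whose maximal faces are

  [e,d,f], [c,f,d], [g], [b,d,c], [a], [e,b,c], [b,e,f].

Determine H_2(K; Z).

H_2 ≅ 0.

We work with the vertex ordering a < b < c < d < e < f < g. The simplices of K, each written with vertices in increasing order, are:

  0-simplices (7): a, b, c, d, e, f, g
  1-simplices (10): bc, bd, be, bf, cd, ce, cf, de, df, ef
  2-simplices (5): bcd, bce, bef, cdf, def

so the chain groups are C_0 ≅ Z^7, C_1 ≅ Z^10, C_2 ≅ Z^5.

The boundary map ∂_1: C_1 → C_0 is given by ∂[p,q] = [q] − [p]. For instance
  ∂de = e − d.
As a 7×10 matrix over Z this has rank 4, with invariant factors (1,1,1,1).

The boundary map ∂_2: C_2 → C_1 sends each 2-simplex [p,q,r] to [q,r] − [p,r] + [p,q]. For instance
  ∂bce = ce − be + bc,
  ∂bcd = cd − bd + bc.
This gives a 10×5 integer matrix of rank 5; reducing to Smith normal form yields diagonal entries (1,1,1,1,1).

Computing H_k = (kernel of ∂_k) / (image of ∂_{k+1}):

  H_2: rank ker ∂_2 − rank ∂_3 = (5 − 5) − 0 = 0, and there is no ∂_3, so H_2 ≅ 0.

(K is a triangulation of the disjoint union of a set of 2 points and the Möbius band.)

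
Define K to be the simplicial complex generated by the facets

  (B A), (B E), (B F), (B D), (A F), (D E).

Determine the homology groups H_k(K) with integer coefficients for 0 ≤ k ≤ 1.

We work with the vertex ordering A < B < D < E < F. The simplices of K, each written with vertices in increasing order, are:

  0-simplices (5): A, B, D, E, F
  1-simplices (6): AB, AF, BD, BE, BF, DE

so the chain groups are C_0 ≅ Z^5, C_1 ≅ Z^6.

Boundary ∂_1: C_1 → C_0 maps an edge to its endpoints' difference, ∂[p,q] = q − p. For instance
  ∂AB = B − A.
The resulting 5×6 matrix has rank 4, and its Smith normal form has invariant factors (1,1,1,1).

Now H_k = ker ∂_k / im ∂_{k+1}, so:

  H_0: rank C_0 − rank ∂_1 = 5 − 4 = 1, and the invariant factors of ∂_1 are all 1, so H_0 = Z.
  H_1: rank ker ∂_1 − rank ∂_2 = (6 − 4) − 0 = 2, and there is no ∂_2, so H_1 = Z^2.

H_0 ≅ Z,  H_1 ≅ Z^2.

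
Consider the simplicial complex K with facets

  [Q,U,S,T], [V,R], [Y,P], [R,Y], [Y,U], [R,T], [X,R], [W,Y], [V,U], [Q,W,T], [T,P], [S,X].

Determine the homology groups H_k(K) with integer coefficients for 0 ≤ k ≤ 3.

H_0 ≅ Z,  H_1 ≅ Z^5,  H_2 = 0,  H_3 = 0.

Order the vertices as P < Q < R < S < T < U < V < W < X < Y. Listing each simplex with vertices in this order, K has dimension 3 with simplices:

  0-simplices (10): P, Q, R, S, T, U, V, W, X, Y
  1-simplices (18): PT, PY, QS, QT, QU, QW, RT, RV, RX, RY, ST, SU, SX, TU, TW, UV, UY, WY
  2-simplices (5): QST, QSU, QTU, QTW, STU
  3-simplices (1): QSTU

giving chain groups C_0 ≅ Z^10, C_1 ≅ Z^18, C_2 ≅ Z^5, C_3 ≅ Z^1.

Boundary ∂_1: C_1 → C_0 sends each edge [p,q] (with p < q) to q − p. For instance
  ∂QT = T − Q.
The 10×18 boundary matrix has rank 9 and Smith normal form diag(1,1,1,1,1,1,1,1,1).

The boundary map ∂_2: C_2 → C_1 acts by ∂[p,q,r] = [q,r] − [p,r] + [p,q]. For instance
  ∂QST = ST − QT + QS,
  ∂QSU = SU − QU + QS.
The 18×5 boundary matrix has rank 4 and Smith normal form diag(1,1,1,1).

∂_3: C_3 → C_2 sends each 3-simplex σ to the alternating sum Σ_i (−1)^i (σ with its i-th vertex removed). For instance
  ∂QSTU = STU − QTU + QSU − QST.
The 5×1 boundary matrix has rank 1 and Smith normal form diag(1).

Reading off H_k = ker ∂_k / im ∂_{k+1}:

  H_0: rank C_0 − rank ∂_1 = 10 − 9 = 1, and the invariant factors of ∂_1 are all 1, so H_0 ≅ Z.
  H_1: rank ker ∂_1 − rank ∂_2 = (18 − 9) − 4 = 5, and the invariant factors of ∂_2 are all 1, so H_1 ≅ Z^5.
  H_2: rank ker ∂_2 − rank ∂_3 = (5 − 4) − 1 = 0, and the invariant factors of ∂_3 are all 1, so H_2 ≅ 0.
  H_3: rank ker ∂_3 − rank ∂_4 = (1 − 1) − 0 = 0, and there is no ∂_4, so H_3 ≅ 0.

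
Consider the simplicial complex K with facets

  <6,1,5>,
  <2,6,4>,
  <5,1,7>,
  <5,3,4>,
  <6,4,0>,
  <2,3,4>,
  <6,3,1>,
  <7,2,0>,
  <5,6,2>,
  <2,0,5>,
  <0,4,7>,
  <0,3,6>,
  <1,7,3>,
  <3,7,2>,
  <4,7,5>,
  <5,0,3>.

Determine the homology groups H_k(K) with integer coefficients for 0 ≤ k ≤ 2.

Order the vertices as 0 < 1 < 2 < 3 < 4 < 5 < 6 < 7. Listing each simplex with vertices in this order, K has dimension 2 with simplices:

  0-simplices (8): [0], [1], [2], [3], [4], [5], [6], [7]
  1-simplices (24): (24 of them)
  2-simplices (16): [0,2,5], [0,2,7], [0,3,5], [0,3,6], [0,4,6], [0,4,7], [1,3,6], [1,3,7], [1,5,6], [1,5,7], [2,3,4], [2,3,7], [2,4,6], [2,5,6], [3,4,5], [4,5,7]

giving chain groups C_0 ≅ Z^8, C_1 ≅ Z^24, C_2 ≅ Z^16.

Boundary ∂_1: C_1 → C_0 sends each edge [p,q] (with p < q) to q − p. For instance
  ∂[2,5] = [5] − [2].
The 8×24 boundary matrix has rank 7 and Smith normal form diag(1,1,1,1,1,1,1).

Boundary ∂_2: C_2 → C_1 maps a triangle to the signed sum of its edges. For instance
  ∂[2,3,7] = [3,7] − [2,7] + [2,3],
  ∂[0,4,6] = [4,6] − [0,6] + [0,4].
This gives a 24×16 integer matrix of rank 15; reducing to Smith normal form yields diagonal entries (1,1,1,1,1,1,1,1,1,1,1,1,1,1,1).

Computing H_k = (kernel of ∂_k) / (image of ∂_{k+1}):

  H_0: rank C_0 − rank ∂_1 = 8 − 7 = 1, and the invariant factors of ∂_1 are all 1, so H_0 = Z.
  H_1: rank ker ∂_1 − rank ∂_2 = (24 − 7) − 15 = 2, and the invariant factors of ∂_2 are all 1, so H_1 = Z^2.
  H_2: rank ker ∂_2 − rank ∂_3 = (16 − 15) − 0 = 1, and there is no ∂_3, so H_2 = Z.

As a check, the Euler characteristic is 8 − 24 + 16 = 0, which agrees with 1 − 2 + 1 = 0.

H_0 ≅ Z,  H_1 ≅ Z^2,  H_2 ≅ Z.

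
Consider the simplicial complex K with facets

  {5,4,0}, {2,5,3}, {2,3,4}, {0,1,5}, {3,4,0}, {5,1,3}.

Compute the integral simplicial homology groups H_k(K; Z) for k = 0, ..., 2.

Order the vertices as 0 < 1 < 2 < 3 < 4 < 5. Listing each simplex with vertices in this order, K has dimension 2 with simplices:

  0-simplices (6): [0], [1], [2], [3], [4], [5]
  1-simplices (12): [0,1], [0,3], [0,4], [0,5], [1,3], [1,5], [2,3], [2,4], [2,5], [3,4], [3,5], [4,5]
  2-simplices (6): [0,1,5], [0,3,4], [0,4,5], [1,3,5], [2,3,4], [2,3,5]

so the chain groups are C_0 ≅ Z^6, C_1 ≅ Z^12, C_2 ≅ Z^6.

The boundary map ∂_1: C_1 → C_0 maps an edge to its endpoints' difference, ∂[p,q] = q − p. For instance
  ∂[0,1] = [1] − [0].
The resulting 6×12 matrix has rank 5, and its Smith normal form has invariant factors (1,1,1,1,1).

The boundary map ∂_2: C_2 → C_1 maps a triangle to the signed sum of its edges. For instance
  ∂[1,3,5] = [3,5] − [1,5] + [1,3],
  ∂[0,1,5] = [1,5] − [0,5] + [0,1].
The 12×6 boundary matrix has rank 6 and Smith normal form diag(1,1,1,1,1,1).

Now H_k = ker ∂_k / im ∂_{k+1}, so:

  H_0: rank C_0 − rank ∂_1 = 6 − 5 = 1, and the invariant factors of ∂_1 are all 1, so H_0 = Z.
  H_1: rank ker ∂_1 − rank ∂_2 = (12 − 5) − 6 = 1, and the invariant factors of ∂_2 are all 1, so H_1 = Z.
  H_2: rank ker ∂_2 − rank ∂_3 = (6 − 6) − 0 = 0, and there is no ∂_3, so H_2 = 0.

H_0 = Z,  H_1 = Z,  H_2 = 0.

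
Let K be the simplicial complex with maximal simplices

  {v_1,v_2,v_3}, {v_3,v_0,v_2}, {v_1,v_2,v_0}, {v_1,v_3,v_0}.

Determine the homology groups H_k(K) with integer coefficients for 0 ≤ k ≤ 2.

H_0 ≅ Z,  H_1 = 0,  H_2 ≅ Z.

Fix the vertex order v_0 < v_1 < v_2 < v_3 and write every simplex with vertices in increasing order. Then dim K = 2 and the simplices of K are:

  0-simplices (4): [v_0], [v_1], [v_2], [v_3]
  1-simplices (6): [v_0,v_1], [v_0,v_2], [v_0,v_3], [v_1,v_2], [v_1,v_3], [v_2,v_3]
  2-simplices (4): [v_0,v_1,v_2], [v_0,v_1,v_3], [v_0,v_2,v_3], [v_1,v_2,v_3]

Hence C_0 ≅ Z^4, C_1 ≅ Z^6, C_2 ≅ Z^4.

The boundary map ∂_1: C_1 → C_0 sends each edge [p,q] (with p < q) to q − p.
As a 4×6 matrix over Z this has rank 3, with invariant factors (1,1,1).

∂_2: C_2 → C_1 maps a triangle to the signed sum of its edges. For instance
  ∂[v_1,v_2,v_3] = [v_2,v_3] − [v_1,v_3] + [v_1,v_2],
  ∂[v_0,v_1,v_2] = [v_1,v_2] − [v_0,v_2] + [v_0,v_1].
The 6×4 boundary matrix has rank 3 and Smith normal form diag(1,1,1).

Now H_k = ker ∂_k / im ∂_{k+1}, so:

  H_0: rank C_0 − rank ∂_1 = 4 − 3 = 1, and the invariant factors of ∂_1 are all 1, so H_0 ≅ Z.
  H_1: rank ker ∂_1 − rank ∂_2 = (6 − 3) − 3 = 0, and the invariant factors of ∂_2 are all 1, so H_1 ≅ 0.
  H_2: rank ker ∂_2 − rank ∂_3 = (4 − 3) − 0 = 1, and there is no ∂_3, so H_2 ≅ Z.

(K is a triangulation of the 2-sphere S^2.)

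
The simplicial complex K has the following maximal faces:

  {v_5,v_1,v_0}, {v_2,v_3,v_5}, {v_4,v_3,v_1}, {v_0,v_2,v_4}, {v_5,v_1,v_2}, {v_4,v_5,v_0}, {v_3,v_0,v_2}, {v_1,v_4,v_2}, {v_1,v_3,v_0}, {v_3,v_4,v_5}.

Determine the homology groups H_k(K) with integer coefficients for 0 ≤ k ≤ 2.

K has 6 vertices, 15 edges, 10 triangles.
rank ∂_0 = 0, rank ∂_1 = 5 ⇒ b_0 = 6 − 0 − 5 = 1; all invariant factors of ∂_1 are 1 so no torsion. So H_0 ≅ Z.
rank ∂_1 = 5, rank ∂_2 = 10 ⇒ b_1 = 15 − 5 − 10 = 0; ∂_2 has invariant factor(s) [2] giving torsion. So H_1 ≅ Z/2Z.
rank ∂_2 = 10, rank ∂_3 = 0 ⇒ b_2 = 10 − 10 − 0 = 0. So H_2 ≅ 0.

H_0 ≅ Z,  H_1 ≅ Z/2Z,  H_2 = 0.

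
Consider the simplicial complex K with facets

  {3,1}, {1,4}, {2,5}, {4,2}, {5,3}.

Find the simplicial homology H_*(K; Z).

H_0 = Z,  H_1 = Z.

K has 5 vertices, 5 edges.
rank ∂_0 = 0, rank ∂_1 = 4 ⇒ b_0 = 5 − 0 − 4 = 1; all invariant factors of ∂_1 are 1 so no torsion. So H_0 ≅ Z.
rank ∂_1 = 4, rank ∂_2 = 0 ⇒ b_1 = 5 − 4 − 0 = 1. So H_1 ≅ Z.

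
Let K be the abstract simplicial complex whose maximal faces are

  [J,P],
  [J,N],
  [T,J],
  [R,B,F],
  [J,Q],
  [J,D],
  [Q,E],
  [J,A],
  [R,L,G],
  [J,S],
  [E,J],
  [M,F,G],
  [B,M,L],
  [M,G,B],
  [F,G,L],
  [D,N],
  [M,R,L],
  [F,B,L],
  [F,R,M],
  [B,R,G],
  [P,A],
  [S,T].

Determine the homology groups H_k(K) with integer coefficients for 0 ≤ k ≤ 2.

H_0 ≅ Z^2,  H_1 ≅ Z^4 × Z/2,  H_2 = 0.

Take the total order A < B < D < E < F < G < J < L < M < N < P < Q < R < S < T on the vertex set. Then K (dimension 2) consists of the simplices:

  0-simplices (15): A, B, D, E, F, G, J, L, M, N, P, Q, R, S, T
  1-simplices (27): AJ, AP, BF, BG, BL, BM, BR, DJ, DN, EJ, EQ, FG, FL, FM, FR, GL, GM, GR, JN, JP, JQ, JS, JT, LM, LR, MR, ST
  2-simplices (10): BFL, BFR, BGM, BGR, BLM, FGL, FGM, FMR, GLR, LMR

giving chain groups C_0 ≅ Z^15, C_1 ≅ Z^27, C_2 ≅ Z^10.

∂_1: C_1 → C_0 maps an edge to its endpoints' difference, ∂[p,q] = q − p. For instance
  ∂LM = M − L.
The resulting 15×27 matrix has rank 13, and its Smith normal form has invariant factors (1,1,1,1,1,1,1,1,1,1,1,1,1).

∂_2: C_2 → C_1 sends each 2-simplex [p,q,r] to [q,r] − [p,r] + [p,q]. For instance
  ∂FGL = GL − FL + FG,
  ∂LMR = MR − LR + LM.
The resulting 27×10 matrix has rank 10, and its Smith normal form has invariant factors (1,1,1,1,1,1,1,1,1,2).

From H_k ≅ ker(∂_k) / im(∂_{k+1}) we obtain:

  H_0: rank C_0 − rank ∂_1 = 15 − 13 = 2, and the invariant factors of ∂_1 are all 1, so H_0 ≅ Z^2.
  H_1: rank ker ∂_1 − rank ∂_2 = (27 − 13) − 10 = 4, and ∂_2 has invariant factor 2 > 1, so H_1 ≅ Z^4 × Z/2.
  H_2: rank ker ∂_2 − rank ∂_3 = (10 − 10) − 0 = 0, and there is no ∂_3, so H_2 ≅ 0.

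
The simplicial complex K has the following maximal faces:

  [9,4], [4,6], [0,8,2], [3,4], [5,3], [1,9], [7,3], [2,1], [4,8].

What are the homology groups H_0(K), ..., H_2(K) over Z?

H_0 ≅ Z,  H_1 ≅ Z,  H_2 = 0.

We work with the vertex ordering 0 < 1 < 2 < 3 < 4 < 5 < 6 < 7 < 8 < 9. The simplices of K, each written with vertices in increasing order, are:

  0-simplices (10): [0], [1], [2], [3], [4], [5], [6], [7], [8], [9]
  1-simplices (11): [0,2], [0,8], [1,2], [1,9], [2,8], [3,4], [3,5], [3,7], [4,6], [4,8], [4,9]
  2-simplices (1): [0,2,8]

so the chain groups are C_0 ≅ Z^10, C_1 ≅ Z^11, C_2 ≅ Z^1.

∂_1: C_1 → C_0 is given by ∂[p,q] = [q] − [p].
The 10×11 boundary matrix has rank 9 and Smith normal form diag(1,1,1,1,1,1,1,1,1).

Boundary ∂_2: C_2 → C_1 maps a triangle to the signed sum of its edges. For instance
  ∂[0,2,8] = [2,8] − [0,8] + [0,2].
The resulting 11×1 matrix has rank 1, and its Smith normal form has invariant factors (1).

Reading off H_k = ker ∂_k / im ∂_{k+1}:

  H_0: rank C_0 − rank ∂_1 = 10 − 9 = 1, and the invariant factors of ∂_1 are all 1, so H_0 ≅ Z.
  H_1: rank ker ∂_1 − rank ∂_2 = (11 − 9) − 1 = 1, and the invariant factors of ∂_2 are all 1, so H_1 ≅ Z.
  H_2: rank ker ∂_2 − rank ∂_3 = (1 − 1) − 0 = 0, and there is no ∂_3, so H_2 ≅ 0.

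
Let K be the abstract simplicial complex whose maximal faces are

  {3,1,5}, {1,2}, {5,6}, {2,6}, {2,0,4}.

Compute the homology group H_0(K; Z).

K has 7 vertices, 9 edges, 2 triangles.
rank ∂_0 = 0, rank ∂_1 = 6 ⇒ b_0 = 7 − 0 − 6 = 1; all invariant factors of ∂_1 are 1 so no torsion. So H_0 = Z.

H_0 = Z.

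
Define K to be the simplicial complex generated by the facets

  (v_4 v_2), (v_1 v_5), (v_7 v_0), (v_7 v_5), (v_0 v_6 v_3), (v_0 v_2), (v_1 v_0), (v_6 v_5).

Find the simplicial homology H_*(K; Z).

H_0 = Z,  H_1 = Z^2,  H_2 = 0.

We work with the vertex ordering v_0 < v_1 < v_2 < v_3 < v_4 < v_5 < v_6 < v_7. The simplices of K, each written with vertices in increasing order, are:

  0-simplices (8): [v_0], [v_1], [v_2], [v_3], [v_4], [v_5], [v_6], [v_7]
  1-simplices (10): [v_0,v_1], [v_0,v_2], [v_0,v_3], [v_0,v_6], [v_0,v_7], [v_1,v_5], [v_2,v_4], [v_3,v_6], [v_5,v_6], [v_5,v_7]
  2-simplices (1): [v_0,v_3,v_6]

Hence C_0 ≅ Z^8, C_1 ≅ Z^10, C_2 ≅ Z^1.

The boundary map ∂_1: C_1 → C_0 maps an edge to its endpoints' difference, ∂[p,q] = q − p. For instance
  ∂[v_1,v_5] = [v_5] − [v_1].
The resulting 8×10 matrix has rank 7, and its Smith normal form has invariant factors (1,1,1,1,1,1,1).

The boundary map ∂_2: C_2 → C_1 acts by ∂[p,q,r] = [q,r] − [p,r] + [p,q]. For instance
  ∂[v_0,v_3,v_6] = [v_3,v_6] − [v_0,v_6] + [v_0,v_3].
The resulting 10×1 matrix has rank 1, and its Smith normal form has invariant factors (1).

Now H_k = ker ∂_k / im ∂_{k+1}, so:

  H_0: rank C_0 − rank ∂_1 = 8 − 7 = 1, and the invariant factors of ∂_1 are all 1, so H_0 = Z.
  H_1: rank ker ∂_1 − rank ∂_2 = (10 − 7) − 1 = 2, and the invariant factors of ∂_2 are all 1, so H_1 = Z^2.
  H_2: rank ker ∂_2 − rank ∂_3 = (1 − 1) − 0 = 0, and there is no ∂_3, so H_2 = 0.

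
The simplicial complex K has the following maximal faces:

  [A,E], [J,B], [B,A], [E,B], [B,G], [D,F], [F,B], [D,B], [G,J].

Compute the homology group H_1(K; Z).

H_1 ≅ Z^3.

We work with the vertex ordering A < B < D < E < F < G < J. The simplices of K, each written with vertices in increasing order, are:

  0-simplices (7): A, B, D, E, F, G, J
  1-simplices (9): AB, AE, BD, BE, BF, BG, BJ, DF, GJ

so the chain groups are C_0 ≅ Z^7, C_1 ≅ Z^9.

∂_1: C_1 → C_0 maps an edge to its endpoints' difference, ∂[p,q] = q − p.
The 7×9 boundary matrix has rank 6 and Smith normal form diag(1,1,1,1,1,1).

Now H_k = ker ∂_k / im ∂_{k+1}, so:

  H_1: rank ker ∂_1 − rank ∂_2 = (9 − 6) − 0 = 3, and there is no ∂_2, so H_1 = Z^3.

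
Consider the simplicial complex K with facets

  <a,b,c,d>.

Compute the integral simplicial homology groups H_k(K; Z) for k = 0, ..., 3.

We work with the vertex ordering a < b < c < d. The simplices of K, each written with vertices in increasing order, are:

  0-simplices (4): a, b, c, d
  1-simplices (6): ab, ac, ad, bc, bd, cd
  2-simplices (4): abc, abd, acd, bcd
  3-simplices (1): abcd

Hence C_0 ≅ Z^4, C_1 ≅ Z^6, C_2 ≅ Z^4, C_3 ≅ Z^1.

Boundary ∂_1: C_1 → C_0 sends each edge [p,q] (with p < q) to q − p. For instance
  ∂bc = c − b.
As a 4×6 matrix over Z this has rank 3, with invariant factors (1,1,1).

∂_2: C_2 → C_1 acts by ∂[p,q,r] = [q,r] − [p,r] + [p,q]. For instance
  ∂acd = cd − ad + ac,
  ∂bcd = cd − bd + bc.
The 6×4 boundary matrix has rank 3 and Smith normal form diag(1,1,1).

∂_3: C_3 → C_2 sends each 3-simplex σ to the alternating sum Σ_i (−1)^i (σ with its i-th vertex removed). For instance
  ∂abcd = bcd − acd + abd − abc.
As a 4×1 matrix over Z this has rank 1, with invariant factors (1).

From H_k ≅ ker(∂_k) / im(∂_{k+1}) we obtain:

  H_0: rank C_0 − rank ∂_1 = 4 − 3 = 1, and the invariant factors of ∂_1 are all 1, so H_0 ≅ Z.
  H_1: rank ker ∂_1 − rank ∂_2 = (6 − 3) − 3 = 0, and the invariant factors of ∂_2 are all 1, so H_1 ≅ 0.
  H_2: rank ker ∂_2 − rank ∂_3 = (4 − 3) − 1 = 0, and the invariant factors of ∂_3 are all 1, so H_2 ≅ 0.
  H_3: rank ker ∂_3 − rank ∂_4 = (1 − 1) − 0 = 0, and there is no ∂_4, so H_3 ≅ 0.

H_0 ≅ Z,  H_1 = 0,  H_2 = 0,  H_3 = 0.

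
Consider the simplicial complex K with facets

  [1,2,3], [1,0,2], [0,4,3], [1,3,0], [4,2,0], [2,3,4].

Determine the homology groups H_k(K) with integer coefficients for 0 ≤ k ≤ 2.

H_0 ≅ Z,  H_1 = 0,  H_2 ≅ Z.

Take the total order 0 < 1 < 2 < 3 < 4 on the vertex set. Then K (dimension 2) consists of the simplices:

  0-simplices (5): [0], [1], [2], [3], [4]
  1-simplices (9): [0,1], [0,2], [0,3], [0,4], [1,2], [1,3], [2,3], [2,4], [3,4]
  2-simplices (6): [0,1,2], [0,1,3], [0,2,4], [0,3,4], [1,2,3], [2,3,4]

Hence C_0 ≅ Z^5, C_1 ≅ Z^9, C_2 ≅ Z^6.

∂_1: C_1 → C_0 is given by ∂[p,q] = [q] − [p]. For instance
  ∂[2,4] = [4] − [2].
The 5×9 boundary matrix has rank 4 and Smith normal form diag(1,1,1,1).

The boundary map ∂_2: C_2 → C_1 sends each 2-simplex [p,q,r] to [q,r] − [p,r] + [p,q]. For instance
  ∂[2,3,4] = [3,4] − [2,4] + [2,3],
  ∂[0,1,2] = [1,2] − [0,2] + [0,1].
This gives a 9×6 integer matrix of rank 5; reducing to Smith normal form yields diagonal entries (1,1,1,1,1).

Now H_k = ker ∂_k / im ∂_{k+1}, so:

  H_0: rank C_0 − rank ∂_1 = 5 − 4 = 1, and the invariant factors of ∂_1 are all 1, so H_0 = Z.
  H_1: rank ker ∂_1 − rank ∂_2 = (9 − 4) − 5 = 0, and the invariant factors of ∂_2 are all 1, so H_1 = 0.
  H_2: rank ker ∂_2 − rank ∂_3 = (6 − 5) − 0 = 1, and there is no ∂_3, so H_2 = Z.

(K is a triangulation of the 2-sphere S^2.)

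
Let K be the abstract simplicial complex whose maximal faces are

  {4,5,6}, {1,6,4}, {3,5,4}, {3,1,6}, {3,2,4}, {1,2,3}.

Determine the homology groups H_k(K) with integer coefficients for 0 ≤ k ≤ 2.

H_0 = Z,  H_1 = Z,  H_2 = 0.

We work with the vertex ordering 1 < 2 < 3 < 4 < 5 < 6. The simplices of K, each written with vertices in increasing order, are:

  0-simplices (6): [1], [2], [3], [4], [5], [6]
  1-simplices (12): [1,2], [1,3], [1,4], [1,6], [2,3], [2,4], [3,4], [3,5], [3,6], [4,5], [4,6], [5,6]
  2-simplices (6): [1,2,3], [1,3,6], [1,4,6], [2,3,4], [3,4,5], [4,5,6]

giving chain groups C_0 ≅ Z^6, C_1 ≅ Z^12, C_2 ≅ Z^6.

Boundary ∂_1: C_1 → C_0 sends each edge [p,q] (with p < q) to q − p.
The 6×12 boundary matrix has rank 5 and Smith normal form diag(1,1,1,1,1).

The boundary map ∂_2: C_2 → C_1 maps a triangle to the signed sum of its edges. For instance
  ∂[2,3,4] = [3,4] − [2,4] + [2,3],
  ∂[1,2,3] = [2,3] − [1,3] + [1,2].
The resulting 12×6 matrix has rank 6, and its Smith normal form has invariant factors (1,1,1,1,1,1).

Computing H_k = (kernel of ∂_k) / (image of ∂_{k+1}):

  H_0: rank C_0 − rank ∂_1 = 6 − 5 = 1, and the invariant factors of ∂_1 are all 1, so H_0 ≅ Z.
  H_1: rank ker ∂_1 − rank ∂_2 = (12 − 5) − 6 = 1, and the invariant factors of ∂_2 are all 1, so H_1 ≅ Z.
  H_2: rank ker ∂_2 − rank ∂_3 = (6 − 6) − 0 = 0, and there is no ∂_3, so H_2 ≅ 0.

As a check, the Euler characteristic is 6 − 12 + 6 = 0, which agrees with 1 − 1 + 0 = 0.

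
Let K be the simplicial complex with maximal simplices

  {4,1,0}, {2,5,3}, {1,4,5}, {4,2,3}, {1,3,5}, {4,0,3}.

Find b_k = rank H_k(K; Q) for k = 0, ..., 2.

b_0 = 1, b_1 = 1, b_2 = 0.

Take the total order 0 < 1 < 2 < 3 < 4 < 5 on the vertex set. Then K (dimension 2) consists of the simplices:

  0-simplices (6): [0], [1], [2], [3], [4], [5]
  1-simplices (12): [0,1], [0,3], [0,4], [1,3], [1,4], [1,5], [2,3], [2,4], [2,5], [3,4], [3,5], [4,5]
  2-simplices (6): [0,1,4], [0,3,4], [1,3,5], [1,4,5], [2,3,4], [2,3,5]

Hence C_0 ≅ Z^6, C_1 ≅ Z^12, C_2 ≅ Z^6.

∂_1: C_1 → C_0 is given by ∂[p,q] = [q] − [p]. For instance
  ∂[3,5] = [5] − [3].
The resulting 6×12 matrix has rank 5, and its Smith normal form has invariant factors (1,1,1,1,1).

The boundary map ∂_2: C_2 → C_1 acts by ∂[p,q,r] = [q,r] − [p,r] + [p,q]. For instance
  ∂[2,3,4] = [3,4] − [2,4] + [2,3],
  ∂[1,3,5] = [3,5] − [1,5] + [1,3].
The resulting 12×6 matrix has rank 6, and its Smith normal form has invariant factors (1,1,1,1,1,1).

From H_k ≅ ker(∂_k) / im(∂_{k+1}) we obtain:

  H_0: rank C_0 − rank ∂_1 = 6 − 5 = 1, and the invariant factors of ∂_1 are all 1, so H_0 = Z.
  H_1: rank ker ∂_1 − rank ∂_2 = (12 − 5) − 6 = 1, and the invariant factors of ∂_2 are all 1, so H_1 = Z.
  H_2: rank ker ∂_2 − rank ∂_3 = (6 − 6) − 0 = 0, and there is no ∂_3, so H_2 = 0.

Hence the Betti numbers are b_0 = 1, b_1 = 1, b_2 = 0.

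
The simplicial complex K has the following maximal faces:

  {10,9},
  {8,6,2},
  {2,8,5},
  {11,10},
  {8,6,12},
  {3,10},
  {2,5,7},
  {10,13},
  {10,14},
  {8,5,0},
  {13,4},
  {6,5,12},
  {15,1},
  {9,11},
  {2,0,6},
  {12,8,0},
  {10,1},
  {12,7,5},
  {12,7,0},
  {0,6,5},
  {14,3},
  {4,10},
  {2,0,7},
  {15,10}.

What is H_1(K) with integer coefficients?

H_1 = Z^4 ⊕ Z/2.

Order the vertices as 0 < 1 < 2 < 3 < 4 < 5 < 6 < 7 < 8 < 9 < 10 < 11 < 12 < 13 < 14 < 15. Listing each simplex with vertices in this order, K has dimension 2 with simplices:

  0-simplices (16): [0], [1], [2], [3], [4], [5], [6], [7], [8], [9], [10], [11], [12], [13], [14], [15]
  1-simplices (30): (30 of them)
  2-simplices (12): [0,2,6], [0,2,7], [0,5,6], [0,5,8], [0,7,12], [0,8,12], [2,5,7], [2,5,8], [2,6,8], [5,6,12], [5,7,12], [6,8,12]

Hence C_0 ≅ Z^16, C_1 ≅ Z^30, C_2 ≅ Z^12.

∂_1: C_1 → C_0 sends each edge [p,q] (with p < q) to q − p. For instance
  ∂[2,5] = [5] − [2].
The 16×30 boundary matrix has rank 14 and Smith normal form diag(1,1,1,1,1,1,1,1,1,1,1,1,1,1).

The boundary map ∂_2: C_2 → C_1 maps a triangle to the signed sum of its edges. For instance
  ∂[0,5,6] = [5,6] − [0,6] + [0,5],
  ∂[2,5,8] = [5,8] − [2,8] + [2,5].
The 30×12 boundary matrix has rank 12 and Smith normal form diag(1,1,1,1,1,1,1,1,1,1,1,2).

Reading off H_k = ker ∂_k / im ∂_{k+1}:

  H_1: rank ker ∂_1 − rank ∂_2 = (30 − 14) − 12 = 4, and ∂_2 has invariant factor 2 > 1, so H_1 ≅ Z^4 ⊕ Z/2.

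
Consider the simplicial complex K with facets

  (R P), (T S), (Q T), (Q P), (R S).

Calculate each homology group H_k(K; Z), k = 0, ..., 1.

H_0 = Z,  H_1 = Z.

Fix the vertex order P < Q < R < S < T and write every simplex with vertices in increasing order. Then dim K = 1 and the simplices of K are:

  0-simplices (5): P, Q, R, S, T
  1-simplices (5): PQ, PR, QT, RS, ST

Hence C_0 ≅ Z^5, C_1 ≅ Z^5.

∂_1: C_1 → C_0 is given by ∂[p,q] = [q] − [p]. For instance
  ∂PR = R − P.
As a 5×5 matrix over Z this has rank 4, with invariant factors (1,1,1,1).

From H_k ≅ ker(∂_k) / im(∂_{k+1}) we obtain:

  H_0: rank C_0 − rank ∂_1 = 5 − 4 = 1, and the invariant factors of ∂_1 are all 1, so H_0 ≅ Z.
  H_1: rank ker ∂_1 − rank ∂_2 = (5 − 4) − 0 = 1, and there is no ∂_2, so H_1 ≅ Z.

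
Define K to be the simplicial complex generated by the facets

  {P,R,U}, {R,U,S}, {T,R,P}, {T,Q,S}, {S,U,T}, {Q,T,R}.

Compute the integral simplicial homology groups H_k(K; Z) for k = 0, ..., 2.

H_0 ≅ Z,  H_1 ≅ Z,  H_2 = 0.

Order the vertices as P < Q < R < S < T < U. Listing each simplex with vertices in this order, K has dimension 2 with simplices:

  0-simplices (6): P, Q, R, S, T, U
  1-simplices (12): PR, PT, PU, QR, QS, QT, RS, RT, RU, ST, SU, TU
  2-simplices (6): PRT, PRU, QRT, QST, RSU, STU

so the chain groups are C_0 ≅ Z^6, C_1 ≅ Z^12, C_2 ≅ Z^6.

Boundary ∂_1: C_1 → C_0 sends each edge [p,q] (with p < q) to q − p. For instance
  ∂QS = S − Q.
This gives a 6×12 integer matrix of rank 5; reducing to Smith normal form yields diagonal entries (1,1,1,1,1).

∂_2: C_2 → C_1 acts by ∂[p,q,r] = [q,r] − [p,r] + [p,q]. For instance
  ∂QST = ST − QT + QS,
  ∂RSU = SU − RU + RS.
As a 12×6 matrix over Z this has rank 6, with invariant factors (1,1,1,1,1,1).

Now H_k = ker ∂_k / im ∂_{k+1}, so:

  H_0: rank C_0 − rank ∂_1 = 6 − 5 = 1, and the invariant factors of ∂_1 are all 1, so H_0 ≅ Z.
  H_1: rank ker ∂_1 − rank ∂_2 = (12 − 5) − 6 = 1, and the invariant factors of ∂_2 are all 1, so H_1 ≅ Z.
  H_2: rank ker ∂_2 − rank ∂_3 = (6 − 6) − 0 = 0, and there is no ∂_3, so H_2 ≅ 0.

(K is a triangulation of the cylinder S^1 x I.)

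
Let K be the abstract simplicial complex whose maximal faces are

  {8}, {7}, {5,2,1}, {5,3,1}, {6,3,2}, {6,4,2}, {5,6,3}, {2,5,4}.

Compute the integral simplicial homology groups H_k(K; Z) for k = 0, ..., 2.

Order the vertices as 1 < 2 < 3 < 4 < 5 < 6 < 7 < 8. Listing each simplex with vertices in this order, K has dimension 2 with simplices:

  0-simplices (8): [1], [2], [3], [4], [5], [6], [7], [8]
  1-simplices (12): [1,2], [1,3], [1,5], [2,3], [2,4], [2,5], [2,6], [3,5], [3,6], [4,5], [4,6], [5,6]
  2-simplices (6): [1,2,5], [1,3,5], [2,3,6], [2,4,5], [2,4,6], [3,5,6]

Hence C_0 ≅ Z^8, C_1 ≅ Z^12, C_2 ≅ Z^6.

Boundary ∂_1: C_1 → C_0 maps an edge to its endpoints' difference, ∂[p,q] = q − p.
As a 8×12 matrix over Z this has rank 5, with invariant factors (1,1,1,1,1).

The boundary map ∂_2: C_2 → C_1 acts by ∂[p,q,r] = [q,r] − [p,r] + [p,q]. For instance
  ∂[2,3,6] = [3,6] − [2,6] + [2,3],
  ∂[3,5,6] = [5,6] − [3,6] + [3,5].
This gives a 12×6 integer matrix of rank 6; reducing to Smith normal form yields diagonal entries (1,1,1,1,1,1).

From H_k ≅ ker(∂_k) / im(∂_{k+1}) we obtain:

  H_0: rank C_0 − rank ∂_1 = 8 − 5 = 3, and the invariant factors of ∂_1 are all 1, so H_0 = Z^3.
  H_1: rank ker ∂_1 − rank ∂_2 = (12 − 5) − 6 = 1, and the invariant factors of ∂_2 are all 1, so H_1 = Z.
  H_2: rank ker ∂_2 − rank ∂_3 = (6 − 6) − 0 = 0, and there is no ∂_3, so H_2 = 0.

As a check, the Euler characteristic is 8 − 12 + 6 = 2, which agrees with 3 − 1 + 0 = 2.

H_0 = Z^3,  H_1 = Z,  H_2 = 0.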